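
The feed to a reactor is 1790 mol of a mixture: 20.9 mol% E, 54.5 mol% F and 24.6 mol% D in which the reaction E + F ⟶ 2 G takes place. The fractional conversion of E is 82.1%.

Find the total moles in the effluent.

1790 mol

E reacted = 0.821 × 374.1 = 307.1 mol; ν_E = −1, so ξ = 307.1/1 = 307.1 mol.
Outlet amounts (n = n₀ + ν ξ):
  E: 374.1 − 1(307.1) = 66.97
  F: 975.5 − 1(307.1) = 668.4
  G: 0 + 2(307.1) = 614.3
  D: 440.3 (inert)
Total out = 66.97 + 668.4 + 614.3 + 440.3 = 1790 mol.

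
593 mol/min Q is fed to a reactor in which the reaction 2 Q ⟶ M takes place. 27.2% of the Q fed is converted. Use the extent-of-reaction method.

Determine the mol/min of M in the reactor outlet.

Q reacted = 0.272 × 593 = 161.3 mol/min; ν_Q = −2, so ξ = 161.3/2 = 80.65 mol/min.
Outlet amounts (n = n₀ + ν ξ):
  Q: 593 − 2(80.65) = 431.7
  M: 0 + 1(80.65) = 80.65

80.6 mol/min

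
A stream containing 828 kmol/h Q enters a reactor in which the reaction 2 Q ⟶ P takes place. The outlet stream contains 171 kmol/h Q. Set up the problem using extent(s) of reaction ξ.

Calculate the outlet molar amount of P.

For Q: n = n₀ − 2ξ → 171 = 828 − 2ξ, giving ξ = 328.5 kmol/h.
Outlet amounts (n = n₀ + ν ξ):
  Q: 828 − 2(328.5) = 171
  P: 0 + 1(328.5) = 328.5

328 kmol/h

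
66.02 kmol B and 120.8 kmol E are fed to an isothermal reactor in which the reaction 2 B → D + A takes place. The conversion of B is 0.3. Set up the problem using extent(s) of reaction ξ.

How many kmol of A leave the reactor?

9.9 kmol

B reacted = 0.3 × 66.02 = 19.81 kmol; ν_B = −2, so ξ = 19.81/2 = 9.903 kmol.
Outlet amounts (n = n₀ + ν ξ):
  B: 66.02 − 2(9.903) = 46.21
  D: 0 + 1(9.903) = 9.903
  A: 0 + 1(9.903) = 9.903
  E: 120.8 (inert)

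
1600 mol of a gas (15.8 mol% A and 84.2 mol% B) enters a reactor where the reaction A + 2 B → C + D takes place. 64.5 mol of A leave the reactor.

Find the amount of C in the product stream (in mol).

For A: n = n₀ − 1ξ → 64.5 = 252.8 − 1ξ, giving ξ = 188.3 mol.
Outlet amounts (n = n₀ + ν ξ):
  A: 252.8 − 1(188.3) = 64.5
  B: 1347 − 2(188.3) = 970.6
  C: 0 + 1(188.3) = 188.3
  D: 0 + 1(188.3) = 188.3

188 mol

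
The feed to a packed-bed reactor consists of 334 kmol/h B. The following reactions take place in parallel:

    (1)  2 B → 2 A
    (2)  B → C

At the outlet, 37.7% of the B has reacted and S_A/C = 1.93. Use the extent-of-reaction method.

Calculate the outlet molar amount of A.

Conversion of B: B consumed = 0.377 × 334 = 125.9 kmol/h = 2ξ₁ + 1ξ₂.
Selectivity: 2ξ₁ / (1ξ₂) = 1.93 → ξ₁ = 0.965 ξ₂.
Substitute: (2·0.965 + 1) ξ₂ = 125.9 → ξ₂ = 42.98 kmol/h, ξ₁ = 41.47 kmol/h.
Outlet amounts (n = n₀ + Σ ν·ξ):
  B: 334 − 2(41.47) − 1(42.98) = 208.1
  A: 0 + 2(41.47) = 82.94
  C: 0 + 1(42.98) = 42.98

82.9 kmol/h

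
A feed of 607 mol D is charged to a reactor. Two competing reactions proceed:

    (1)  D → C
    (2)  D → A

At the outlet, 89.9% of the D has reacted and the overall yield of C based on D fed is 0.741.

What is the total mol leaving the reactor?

Yield of C: 1ξ₁ / 607 = 0.741 → ξ₁ = 449.8 mol.
Conversion of D: 1ξ₁ + 1ξ₂ = 0.899 × 607 = 545.7 → ξ₂ = 95.91 mol.
Outlet amounts (n = n₀ + Σ ν·ξ):
  D: 607 − 1(449.8) − 1(95.91) = 61.31
  C: 0 + 1(449.8) = 449.8
  A: 0 + 1(95.91) = 95.91
Total out = 61.31 + 449.8 + 95.91 = 607 mol.

607 mol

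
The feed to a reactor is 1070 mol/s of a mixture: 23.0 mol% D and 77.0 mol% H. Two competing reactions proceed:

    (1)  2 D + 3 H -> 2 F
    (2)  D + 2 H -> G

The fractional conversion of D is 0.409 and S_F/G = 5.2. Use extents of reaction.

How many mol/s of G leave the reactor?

16.2 mol/s

Conversion of D: D consumed = 0.409 × 246.1 = 100.7 mol/s = 2ξ₁ + 1ξ₂.
Selectivity: 2ξ₁ / (1ξ₂) = 5.2 → ξ₁ = 2.6 ξ₂.
Substitute: (2·2.6 + 1) ξ₂ = 100.7 → ξ₂ = 16.23 mol/s, ξ₁ = 42.21 mol/s.
Outlet amounts (n = n₀ + Σ ν·ξ):
  D: 246.1 − 2(42.21) − 1(16.23) = 145.4
  H: 823.9 − 3(42.21) − 2(16.23) = 664.8
  F: 0 + 2(42.21) = 84.42
  G: 0 + 1(16.23) = 16.23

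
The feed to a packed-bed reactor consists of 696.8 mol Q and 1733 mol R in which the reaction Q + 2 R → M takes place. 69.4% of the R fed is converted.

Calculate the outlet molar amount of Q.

R reacted = 0.694 × 1733 = 1203 mol; ν_R = −2, so ξ = 1203/2 = 601.4 mol.
Outlet amounts (n = n₀ + ν ξ):
  Q: 696.8 − 1(601.4) = 95.45
  R: 1733 − 2(601.4) = 530.3
  M: 0 + 1(601.4) = 601.4

95.4 mol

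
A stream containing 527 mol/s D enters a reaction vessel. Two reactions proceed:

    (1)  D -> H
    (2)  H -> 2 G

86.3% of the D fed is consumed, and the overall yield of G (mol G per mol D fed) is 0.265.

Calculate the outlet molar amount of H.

Conversion of D: D consumed = 1ξ₁ = 0.863 × 527 → ξ₁ = 454.8 mol/s.
Yield of G: 2ξ₂ / 527 = 0.265 → ξ₂ = 69.83 mol/s.
Outlet amounts (n = n₀ + Σ ν·ξ):
  D: 527 − 1(454.8) = 72.2
  H: 0 + 1(454.8) − 1(69.83) = 385
  G: 0 + 2(69.83) = 139.7

385 mol/s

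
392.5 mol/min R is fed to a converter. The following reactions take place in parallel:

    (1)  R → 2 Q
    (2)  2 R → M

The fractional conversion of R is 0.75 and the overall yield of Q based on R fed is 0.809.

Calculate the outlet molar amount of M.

67.8 mol/min

Yield of Q: 2ξ₁ / 392.5 = 0.809 → ξ₁ = 158.8 mol/min.
Conversion of R: 1ξ₁ + 2ξ₂ = 0.75 × 392.5 = 294.4 → ξ₂ = 67.8 mol/min.
Outlet amounts (n = n₀ + Σ ν·ξ):
  R: 392.5 − 1(158.8) − 2(67.8) = 98.12
  Q: 0 + 2(158.8) = 317.5
  M: 0 + 1(67.8) = 67.8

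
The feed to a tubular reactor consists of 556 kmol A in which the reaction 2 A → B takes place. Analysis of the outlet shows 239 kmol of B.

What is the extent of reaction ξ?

For B: n = n₀ + 1ξ → 239 = 0 + 1ξ, giving ξ = 239 kmol.
Outlet amounts (n = n₀ + ν ξ):
  A: 556 − 2(239) = 78
  B: 0 + 1(239) = 239

ξ = 239 kmol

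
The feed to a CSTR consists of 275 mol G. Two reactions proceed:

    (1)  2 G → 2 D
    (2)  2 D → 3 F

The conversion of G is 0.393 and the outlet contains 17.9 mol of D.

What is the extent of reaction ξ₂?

ξ₂ = 45.1 mol

Conversion of G: G consumed = 2ξ₁ = 0.393 × 275 → ξ₁ = 54.04 mol.
D balance: n_D = 0 + 2ξ₁ − 2ξ₂ = 17.9 → ξ₂ = (2·54.04 − 17.9)/2 = 45.09 mol.
Outlet amounts (n = n₀ + Σ ν·ξ):
  G: 275 − 2(54.04) = 166.9
  D: 0 + 2(54.04) − 2(45.09) = 17.9
  F: 0 + 3(45.09) = 135.3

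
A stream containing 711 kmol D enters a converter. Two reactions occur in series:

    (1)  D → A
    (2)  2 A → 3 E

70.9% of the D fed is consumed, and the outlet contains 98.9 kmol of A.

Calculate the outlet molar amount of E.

608 kmol

Conversion of D: D consumed = 1ξ₁ = 0.709 × 711 → ξ₁ = 504.1 kmol.
A balance: n_A = 0 + 1ξ₁ − 2ξ₂ = 98.9 → ξ₂ = (1·504.1 − 98.9)/2 = 202.6 kmol.
Outlet amounts (n = n₀ + Σ ν·ξ):
  D: 711 − 1(504.1) = 206.9
  A: 0 + 1(504.1) − 2(202.6) = 98.9
  E: 0 + 3(202.6) = 607.8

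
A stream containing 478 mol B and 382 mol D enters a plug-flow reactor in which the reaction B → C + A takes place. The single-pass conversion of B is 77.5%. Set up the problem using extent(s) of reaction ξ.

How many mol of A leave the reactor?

B reacted = 0.775 × 478 = 370.4 mol; ν_B = −1, so ξ = 370.4/1 = 370.4 mol.
Outlet amounts (n = n₀ + ν ξ):
  B: 478 − 1(370.4) = 107.6
  C: 0 + 1(370.4) = 370.4
  A: 0 + 1(370.4) = 370.4
  D: 382 (inert)

370 mol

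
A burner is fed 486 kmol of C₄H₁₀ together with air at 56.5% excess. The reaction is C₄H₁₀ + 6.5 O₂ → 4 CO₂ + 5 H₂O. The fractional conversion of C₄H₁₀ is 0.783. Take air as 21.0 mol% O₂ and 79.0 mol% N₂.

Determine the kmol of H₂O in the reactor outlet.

Stoichiometric O₂ = 6.5 × 486 = 3159 kmol; O₂ fed = 3159 × 1.565 = 4944 kmol.
N₂ fed = 4944 × 79/21 = 18600 kmol.
Fuel reacted = 0.783 × 486 → ξ = 380.5 kmol.
Outlet (n = n₀ + ν ξ):
  C₄H₁₀: 486 − 1(380.5) = 105.5
  O₂: 4944 − 6.5(380.5) = 2470
  N₂: 18600 (inert)
  CO₂: 0 + 4(380.5) = 1522
  H₂O: 0 + 5(380.5) = 1903

1900 kmol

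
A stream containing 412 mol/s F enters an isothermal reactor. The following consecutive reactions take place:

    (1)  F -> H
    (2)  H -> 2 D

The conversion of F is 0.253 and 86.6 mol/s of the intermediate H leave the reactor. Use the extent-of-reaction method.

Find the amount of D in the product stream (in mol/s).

35.3 mol/s

Conversion of F: F consumed = 1ξ₁ = 0.253 × 412 → ξ₁ = 104.2 mol/s.
H balance: n_H = 0 + 1ξ₁ − 1ξ₂ = 86.6 → ξ₂ = (1·104.2 − 86.6)/1 = 17.64 mol/s.
Outlet amounts (n = n₀ + Σ ν·ξ):
  F: 412 − 1(104.2) = 307.8
  H: 0 + 1(104.2) − 1(17.64) = 86.6
  D: 0 + 2(17.64) = 35.27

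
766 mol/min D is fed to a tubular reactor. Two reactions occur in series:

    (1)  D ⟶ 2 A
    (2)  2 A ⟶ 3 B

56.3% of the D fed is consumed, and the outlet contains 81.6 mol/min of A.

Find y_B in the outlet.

0.738

Conversion of D: D consumed = 1ξ₁ = 0.563 × 766 → ξ₁ = 431.3 mol/min.
A balance: n_A = 0 + 2ξ₁ − 2ξ₂ = 81.6 → ξ₂ = (2·431.3 − 81.6)/2 = 390.5 mol/min.
Outlet amounts (n = n₀ + Σ ν·ξ):
  D: 766 − 1(431.3) = 334.7
  A: 0 + 2(431.3) − 2(390.5) = 81.6
  B: 0 + 3(390.5) = 1171
Total out = 1588 mol/min; y_B = 1171 / 1588 = 0.7378.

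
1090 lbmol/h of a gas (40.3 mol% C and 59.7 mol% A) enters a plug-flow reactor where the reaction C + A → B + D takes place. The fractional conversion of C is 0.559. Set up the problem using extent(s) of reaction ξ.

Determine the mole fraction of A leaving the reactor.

0.372

C reacted = 0.559 × 439.3 = 245.6 lbmol/h; ν_C = −1, so ξ = 245.6/1 = 245.6 lbmol/h.
Outlet amounts (n = n₀ + ν ξ):
  C: 439.3 − 1(245.6) = 193.7
  A: 650.7 − 1(245.6) = 405.2
  B: 0 + 1(245.6) = 245.6
  D: 0 + 1(245.6) = 245.6
Total out = 1090 lbmol/h; y_A = 405.2 / 1090 = 0.3717.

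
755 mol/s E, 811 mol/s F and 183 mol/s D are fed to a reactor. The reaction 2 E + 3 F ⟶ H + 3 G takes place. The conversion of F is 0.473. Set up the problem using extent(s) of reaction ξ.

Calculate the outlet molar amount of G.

F reacted = 0.473 × 811 = 383.6 mol/s; ν_F = −3, so ξ = 383.6/3 = 127.9 mol/s.
Outlet amounts (n = n₀ + ν ξ):
  E: 755 − 2(127.9) = 499.3
  F: 811 − 3(127.9) = 427.4
  H: 0 + 1(127.9) = 127.9
  G: 0 + 3(127.9) = 383.6
  D: 183 (inert)

384 mol/s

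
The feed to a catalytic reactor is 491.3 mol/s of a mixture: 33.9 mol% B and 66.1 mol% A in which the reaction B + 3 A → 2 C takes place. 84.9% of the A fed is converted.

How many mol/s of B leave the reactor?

A reacted = 0.849 × 324.7 = 275.7 mol/s; ν_A = −3, so ξ = 275.7/3 = 91.9 mol/s.
Outlet amounts (n = n₀ + ν ξ):
  B: 166.6 − 1(91.9) = 74.65
  A: 324.7 − 3(91.9) = 49.04
  C: 0 + 2(91.9) = 183.8

74.6 mol/s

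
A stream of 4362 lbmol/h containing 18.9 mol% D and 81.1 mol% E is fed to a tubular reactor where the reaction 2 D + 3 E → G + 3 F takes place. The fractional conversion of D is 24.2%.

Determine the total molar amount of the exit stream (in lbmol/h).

4260 lbmol/h

D reacted = 0.242 × 824.4 = 199.5 lbmol/h; ν_D = −2, so ξ = 199.5/2 = 99.75 lbmol/h.
Outlet amounts (n = n₀ + ν ξ):
  D: 824.4 − 2(99.75) = 624.9
  E: 3538 − 3(99.75) = 3238
  G: 0 + 1(99.75) = 99.75
  F: 0 + 3(99.75) = 299.3
Total out = 624.9 + 3238 + 99.75 + 299.3 = 4262 lbmol/h.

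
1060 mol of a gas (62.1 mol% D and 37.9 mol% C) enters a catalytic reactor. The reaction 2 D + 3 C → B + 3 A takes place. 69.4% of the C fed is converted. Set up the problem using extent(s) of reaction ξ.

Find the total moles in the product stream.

967 mol

C reacted = 0.694 × 401.7 = 278.8 mol; ν_C = −3, so ξ = 278.8/3 = 92.94 mol.
Outlet amounts (n = n₀ + ν ξ):
  D: 658.3 − 2(92.94) = 472.4
  C: 401.7 − 3(92.94) = 122.9
  B: 0 + 1(92.94) = 92.94
  A: 0 + 3(92.94) = 278.8
Total out = 472.4 + 122.9 + 92.94 + 278.8 = 967.1 mol.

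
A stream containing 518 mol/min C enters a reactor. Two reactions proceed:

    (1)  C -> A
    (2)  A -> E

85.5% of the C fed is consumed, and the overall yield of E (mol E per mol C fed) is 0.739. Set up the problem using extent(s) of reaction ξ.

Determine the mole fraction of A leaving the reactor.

0.116

Conversion of C: C consumed = 1ξ₁ = 0.855 × 518 → ξ₁ = 442.9 mol/min.
Yield of E: 1ξ₂ / 518 = 0.739 → ξ₂ = 382.8 mol/min.
Outlet amounts (n = n₀ + Σ ν·ξ):
  C: 518 − 1(442.9) = 75.11
  A: 0 + 1(442.9) − 1(382.8) = 60.09
  E: 0 + 1(382.8) = 382.8
Total out = 518 mol/min; y_A = 60.09 / 518 = 0.116.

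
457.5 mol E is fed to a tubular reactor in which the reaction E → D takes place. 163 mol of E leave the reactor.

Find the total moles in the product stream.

458 mol

For E: n = n₀ − 1ξ → 163 = 457.5 − 1ξ, giving ξ = 294.5 mol.
Outlet amounts (n = n₀ + ν ξ):
  E: 457.5 − 1(294.5) = 163
  D: 0 + 1(294.5) = 294.5
Total out = 163 + 294.5 = 457.5 mol.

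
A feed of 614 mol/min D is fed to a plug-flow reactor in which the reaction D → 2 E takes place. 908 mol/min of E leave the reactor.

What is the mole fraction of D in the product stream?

For E: n = n₀ + 2ξ → 908 = 0 + 2ξ, giving ξ = 454 mol/min.
Outlet amounts (n = n₀ + ν ξ):
  D: 614 − 1(454) = 160
  E: 0 + 2(454) = 908
Total out = 1068 mol/min; y_D = 160 / 1068 = 0.1498.

0.15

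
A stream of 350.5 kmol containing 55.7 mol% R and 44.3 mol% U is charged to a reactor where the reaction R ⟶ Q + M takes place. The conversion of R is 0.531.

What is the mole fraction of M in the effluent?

0.228

R reacted = 0.531 × 195.2 = 103.7 kmol; ν_R = −1, so ξ = 103.7/1 = 103.7 kmol.
Outlet amounts (n = n₀ + ν ξ):
  R: 195.2 − 1(103.7) = 91.56
  Q: 0 + 1(103.7) = 103.7
  M: 0 + 1(103.7) = 103.7
  U: 155.3 (inert)
Total out = 454.2 kmol; y_M = 103.7 / 454.2 = 0.2283.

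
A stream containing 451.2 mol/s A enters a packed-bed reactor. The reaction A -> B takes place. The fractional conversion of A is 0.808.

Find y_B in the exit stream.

0.808

A reacted = 0.808 × 451.2 = 364.6 mol/s; ν_A = −1, so ξ = 364.6/1 = 364.6 mol/s.
Outlet amounts (n = n₀ + ν ξ):
  A: 451.2 − 1(364.6) = 86.63
  B: 0 + 1(364.6) = 364.6
Total out = 451.2 mol/s; y_B = 364.6 / 451.2 = 0.808.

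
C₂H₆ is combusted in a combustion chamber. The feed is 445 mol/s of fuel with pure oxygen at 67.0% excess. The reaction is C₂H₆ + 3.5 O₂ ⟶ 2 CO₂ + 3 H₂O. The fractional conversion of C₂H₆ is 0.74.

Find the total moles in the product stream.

Stoichiometric O₂ = 3.5 × 445 = 1558 mol/s; O₂ fed = 1558 × 1.670 = 2601 mol/s.
Fuel reacted = 0.74 × 445 → ξ = 329.3 mol/s.
Outlet (n = n₀ + ν ξ):
  C₂H₆: 445 − 1(329.3) = 115.7
  O₂: 2601 − 3.5(329.3) = 1448
  CO₂: 0 + 2(329.3) = 658.6
  H₂O: 0 + 3(329.3) = 987.9
Total out = 115.7 + 1448 + 658.6 + 987.9 = 3211 mol/s.

3210 mol/s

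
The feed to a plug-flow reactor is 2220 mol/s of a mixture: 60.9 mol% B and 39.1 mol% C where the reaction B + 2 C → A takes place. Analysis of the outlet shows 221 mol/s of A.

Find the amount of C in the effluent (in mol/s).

426 mol/s

For A: n = n₀ + 1ξ → 221 = 0 + 1ξ, giving ξ = 221 mol/s.
Outlet amounts (n = n₀ + ν ξ):
  B: 1352 − 1(221) = 1131
  C: 868 − 2(221) = 426
  A: 0 + 1(221) = 221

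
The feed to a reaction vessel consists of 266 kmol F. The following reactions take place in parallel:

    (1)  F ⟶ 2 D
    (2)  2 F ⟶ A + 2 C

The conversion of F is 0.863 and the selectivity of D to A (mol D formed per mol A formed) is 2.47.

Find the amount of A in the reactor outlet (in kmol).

Conversion of F: F consumed = 0.863 × 266 = 229.6 kmol = 1ξ₁ + 2ξ₂.
Selectivity: 2ξ₁ / (1ξ₂) = 2.47 → ξ₁ = 1.235 ξ₂.
Substitute: (1·1.235 + 2) ξ₂ = 229.6 → ξ₂ = 70.96 kmol, ξ₁ = 87.64 kmol.
Outlet amounts (n = n₀ + Σ ν·ξ):
  F: 266 − 1(87.64) − 2(70.96) = 36.44
  D: 0 + 2(87.64) = 175.3
  A: 0 + 1(70.96) = 70.96
  C: 0 + 2(70.96) = 141.9

71 kmol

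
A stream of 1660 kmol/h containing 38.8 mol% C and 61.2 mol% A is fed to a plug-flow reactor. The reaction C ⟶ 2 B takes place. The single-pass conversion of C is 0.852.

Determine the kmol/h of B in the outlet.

C reacted = 0.852 × 644.1 = 548.8 kmol/h; ν_C = −1, so ξ = 548.8/1 = 548.8 kmol/h.
Outlet amounts (n = n₀ + ν ξ):
  C: 644.1 − 1(548.8) = 95.32
  B: 0 + 2(548.8) = 1098
  A: 1016 (inert)

1100 kmol/h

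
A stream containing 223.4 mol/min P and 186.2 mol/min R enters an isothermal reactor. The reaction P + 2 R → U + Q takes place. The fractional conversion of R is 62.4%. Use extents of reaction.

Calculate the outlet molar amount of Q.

R reacted = 0.624 × 186.2 = 116.2 mol/min; ν_R = −2, so ξ = 116.2/2 = 58.09 mol/min.
Outlet amounts (n = n₀ + ν ξ):
  P: 223.4 − 1(58.09) = 165.3
  R: 186.2 − 2(58.09) = 70.01
  U: 0 + 1(58.09) = 58.09
  Q: 0 + 1(58.09) = 58.09

58.1 mol/min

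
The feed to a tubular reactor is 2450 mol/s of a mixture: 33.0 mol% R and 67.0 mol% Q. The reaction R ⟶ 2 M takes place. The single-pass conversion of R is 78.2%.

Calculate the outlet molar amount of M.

R reacted = 0.782 × 808.5 = 632.2 mol/s; ν_R = −1, so ξ = 632.2/1 = 632.2 mol/s.
Outlet amounts (n = n₀ + ν ξ):
  R: 808.5 − 1(632.2) = 176.3
  M: 0 + 2(632.2) = 1264
  Q: 1642 (inert)

1260 mol/s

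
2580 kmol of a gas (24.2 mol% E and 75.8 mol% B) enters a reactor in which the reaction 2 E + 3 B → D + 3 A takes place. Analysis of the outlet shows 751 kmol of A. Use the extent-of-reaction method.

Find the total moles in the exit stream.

2330 kmol

For A: n = n₀ + 3ξ → 751 = 0 + 3ξ, giving ξ = 250.3 kmol.
Outlet amounts (n = n₀ + ν ξ):
  E: 624.4 − 2(250.3) = 123.7
  B: 1956 − 3(250.3) = 1205
  D: 0 + 1(250.3) = 250.3
  A: 0 + 3(250.3) = 751
Total out = 123.7 + 1205 + 250.3 + 751 = 2330 kmol.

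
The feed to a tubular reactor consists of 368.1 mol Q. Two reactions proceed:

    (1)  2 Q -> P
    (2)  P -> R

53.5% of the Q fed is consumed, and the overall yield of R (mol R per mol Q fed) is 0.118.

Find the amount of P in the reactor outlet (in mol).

Conversion of Q: Q consumed = 2ξ₁ = 0.535 × 368.1 → ξ₁ = 98.47 mol.
Yield of R: 1ξ₂ / 368.1 = 0.118 → ξ₂ = 43.44 mol.
Outlet amounts (n = n₀ + Σ ν·ξ):
  Q: 368.1 − 2(98.47) = 171.2
  P: 0 + 1(98.47) − 1(43.44) = 55.03
  R: 0 + 1(43.44) = 43.44

55 mol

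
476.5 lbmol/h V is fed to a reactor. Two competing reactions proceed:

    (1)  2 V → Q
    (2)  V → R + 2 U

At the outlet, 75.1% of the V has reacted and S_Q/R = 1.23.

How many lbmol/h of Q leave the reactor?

Conversion of V: V consumed = 0.751 × 476.5 = 357.9 lbmol/h = 2ξ₁ + 1ξ₂.
Selectivity: 1ξ₁ / (1ξ₂) = 1.23 → ξ₁ = 1.23 ξ₂.
Substitute: (2·1.23 + 1) ξ₂ = 357.9 → ξ₂ = 103.4 lbmol/h, ξ₁ = 127.2 lbmol/h.
Outlet amounts (n = n₀ + Σ ν·ξ):
  V: 476.5 − 2(127.2) − 1(103.4) = 118.6
  Q: 0 + 1(127.2) = 127.2
  R: 0 + 1(103.4) = 103.4
  U: 0 + 2(103.4) = 206.9

127 lbmol/h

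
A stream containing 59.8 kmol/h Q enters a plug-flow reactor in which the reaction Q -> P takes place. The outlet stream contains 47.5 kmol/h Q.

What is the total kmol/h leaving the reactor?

For Q: n = n₀ − 1ξ → 47.5 = 59.8 − 1ξ, giving ξ = 12.3 kmol/h.
Outlet amounts (n = n₀ + ν ξ):
  Q: 59.8 − 1(12.3) = 47.5
  P: 0 + 1(12.3) = 12.3
Total out = 47.5 + 12.3 = 59.8 kmol/h.

59.8 kmol/h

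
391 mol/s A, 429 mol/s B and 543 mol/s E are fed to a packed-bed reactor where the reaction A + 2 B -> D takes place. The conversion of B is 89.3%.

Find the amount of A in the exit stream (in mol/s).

199 mol/s

B reacted = 0.893 × 429 = 383.1 mol/s; ν_B = −2, so ξ = 383.1/2 = 191.5 mol/s.
Outlet amounts (n = n₀ + ν ξ):
  A: 391 − 1(191.5) = 199.5
  B: 429 − 2(191.5) = 45.9
  D: 0 + 1(191.5) = 191.5
  E: 543 (inert)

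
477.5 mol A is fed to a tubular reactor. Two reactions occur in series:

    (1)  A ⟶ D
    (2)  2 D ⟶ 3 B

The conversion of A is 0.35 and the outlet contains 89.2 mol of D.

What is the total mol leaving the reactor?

516 mol

Conversion of A: A consumed = 1ξ₁ = 0.35 × 477.5 → ξ₁ = 167.1 mol.
D balance: n_D = 0 + 1ξ₁ − 2ξ₂ = 89.2 → ξ₂ = (1·167.1 − 89.2)/2 = 38.96 mol.
Outlet amounts (n = n₀ + Σ ν·ξ):
  A: 477.5 − 1(167.1) = 310.4
  D: 0 + 1(167.1) − 2(38.96) = 89.2
  B: 0 + 3(38.96) = 116.9
Total out = 310.4 + 89.2 + 116.9 = 516.5 mol.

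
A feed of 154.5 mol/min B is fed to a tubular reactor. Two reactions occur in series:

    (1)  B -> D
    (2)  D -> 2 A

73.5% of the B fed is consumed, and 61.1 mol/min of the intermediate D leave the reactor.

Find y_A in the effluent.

Conversion of B: B consumed = 1ξ₁ = 0.735 × 154.5 → ξ₁ = 113.6 mol/min.
D balance: n_D = 0 + 1ξ₁ − 1ξ₂ = 61.1 → ξ₂ = (1·113.6 − 61.1)/1 = 52.46 mol/min.
Outlet amounts (n = n₀ + Σ ν·ξ):
  B: 154.5 − 1(113.6) = 40.94
  D: 0 + 1(113.6) − 1(52.46) = 61.1
  A: 0 + 2(52.46) = 104.9
Total out = 207 mol/min; y_A = 104.9 / 207 = 0.5069.

0.507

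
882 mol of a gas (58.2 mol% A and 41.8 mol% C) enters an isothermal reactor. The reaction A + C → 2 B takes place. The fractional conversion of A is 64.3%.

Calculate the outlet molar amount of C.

38.6 mol

A reacted = 0.643 × 513.3 = 330.1 mol; ν_A = −1, so ξ = 330.1/1 = 330.1 mol.
Outlet amounts (n = n₀ + ν ξ):
  A: 513.3 − 1(330.1) = 183.3
  C: 368.7 − 1(330.1) = 38.61
  B: 0 + 2(330.1) = 660.1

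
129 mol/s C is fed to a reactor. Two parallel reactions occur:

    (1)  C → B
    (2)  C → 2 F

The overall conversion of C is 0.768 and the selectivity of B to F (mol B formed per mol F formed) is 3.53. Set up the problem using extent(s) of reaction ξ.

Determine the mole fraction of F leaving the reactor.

0.174

Conversion of C: C consumed = 0.768 × 129 = 99.07 mol/s = 1ξ₁ + 1ξ₂.
Selectivity: 1ξ₁ / (2ξ₂) = 3.53 → ξ₁ = 7.06 ξ₂.
Substitute: (1·7.06 + 1) ξ₂ = 99.07 → ξ₂ = 12.29 mol/s, ξ₁ = 86.78 mol/s.
Outlet amounts (n = n₀ + Σ ν·ξ):
  C: 129 − 1(86.78) − 1(12.29) = 29.93
  B: 0 + 1(86.78) = 86.78
  F: 0 + 2(12.29) = 24.58
Total out = 141.3 mol/s; y_F = 24.58 / 141.3 = 0.174.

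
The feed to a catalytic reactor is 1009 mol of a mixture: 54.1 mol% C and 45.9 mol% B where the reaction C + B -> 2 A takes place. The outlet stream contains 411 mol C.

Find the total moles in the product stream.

1010 mol

For C: n = n₀ − 1ξ → 411 = 545.9 − 1ξ, giving ξ = 134.9 mol.
Outlet amounts (n = n₀ + ν ξ):
  C: 545.9 − 1(134.9) = 411
  B: 463.1 − 1(134.9) = 328.3
  A: 0 + 2(134.9) = 269.7
Total out = 411 + 328.3 + 269.7 = 1009 mol.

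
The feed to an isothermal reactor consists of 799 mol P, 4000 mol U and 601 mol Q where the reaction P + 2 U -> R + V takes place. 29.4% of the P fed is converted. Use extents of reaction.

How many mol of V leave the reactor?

P reacted = 0.294 × 799 = 234.9 mol; ν_P = −1, so ξ = 234.9/1 = 234.9 mol.
Outlet amounts (n = n₀ + ν ξ):
  P: 799 − 1(234.9) = 564.1
  U: 4000 − 2(234.9) = 3530
  R: 0 + 1(234.9) = 234.9
  V: 0 + 1(234.9) = 234.9
  Q: 601 (inert)

235 mol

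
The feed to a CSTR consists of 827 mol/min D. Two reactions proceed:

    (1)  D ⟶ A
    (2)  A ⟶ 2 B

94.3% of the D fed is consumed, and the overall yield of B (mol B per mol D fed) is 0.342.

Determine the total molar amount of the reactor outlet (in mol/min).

Conversion of D: D consumed = 1ξ₁ = 0.943 × 827 → ξ₁ = 779.9 mol/min.
Yield of B: 2ξ₂ / 827 = 0.342 → ξ₂ = 141.4 mol/min.
Outlet amounts (n = n₀ + Σ ν·ξ):
  D: 827 − 1(779.9) = 47.14
  A: 0 + 1(779.9) − 1(141.4) = 638.4
  B: 0 + 2(141.4) = 282.8
Total out = 47.14 + 638.4 + 282.8 = 968.4 mol/min.

968 mol/min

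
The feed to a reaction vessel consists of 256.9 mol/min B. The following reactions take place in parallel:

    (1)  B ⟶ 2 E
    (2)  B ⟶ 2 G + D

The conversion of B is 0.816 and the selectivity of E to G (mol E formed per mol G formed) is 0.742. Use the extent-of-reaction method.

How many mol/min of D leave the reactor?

Conversion of B: B consumed = 0.816 × 256.9 = 209.6 mol/min = 1ξ₁ + 1ξ₂.
Selectivity: 2ξ₁ / (2ξ₂) = 0.742 → ξ₁ = 0.742 ξ₂.
Substitute: (1·0.742 + 1) ξ₂ = 209.6 → ξ₂ = 120.3 mol/min, ξ₁ = 89.29 mol/min.
Outlet amounts (n = n₀ + Σ ν·ξ):
  B: 256.9 − 1(89.29) − 1(120.3) = 47.27
  E: 0 + 2(89.29) = 178.6
  G: 0 + 2(120.3) = 240.7
  D: 0 + 1(120.3) = 120.3

120 mol/min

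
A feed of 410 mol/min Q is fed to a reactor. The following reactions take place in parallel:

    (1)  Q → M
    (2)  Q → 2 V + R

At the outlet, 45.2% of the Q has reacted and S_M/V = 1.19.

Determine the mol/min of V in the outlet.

Conversion of Q: Q consumed = 0.452 × 410 = 185.3 mol/min = 1ξ₁ + 1ξ₂.
Selectivity: 1ξ₁ / (2ξ₂) = 1.19 → ξ₁ = 2.38 ξ₂.
Substitute: (1·2.38 + 1) ξ₂ = 185.3 → ξ₂ = 54.83 mol/min, ξ₁ = 130.5 mol/min.
Outlet amounts (n = n₀ + Σ ν·ξ):
  Q: 410 − 1(130.5) − 1(54.83) = 224.7
  M: 0 + 1(130.5) = 130.5
  V: 0 + 2(54.83) = 109.7
  R: 0 + 1(54.83) = 54.83

110 mol/min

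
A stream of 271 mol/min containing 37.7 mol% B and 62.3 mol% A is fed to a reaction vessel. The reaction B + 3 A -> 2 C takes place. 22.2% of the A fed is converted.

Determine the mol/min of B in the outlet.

89.7 mol/min

A reacted = 0.222 × 168.8 = 37.48 mol/min; ν_A = −3, so ξ = 37.48/3 = 12.49 mol/min.
Outlet amounts (n = n₀ + ν ξ):
  B: 102.2 − 1(12.49) = 89.67
  A: 168.8 − 3(12.49) = 131.4
  C: 0 + 2(12.49) = 24.99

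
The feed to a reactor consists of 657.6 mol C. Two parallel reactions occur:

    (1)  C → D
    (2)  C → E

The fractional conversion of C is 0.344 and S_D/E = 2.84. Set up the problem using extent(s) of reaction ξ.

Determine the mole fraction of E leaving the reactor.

0.0896

Conversion of C: C consumed = 0.344 × 657.6 = 226.2 mol = 1ξ₁ + 1ξ₂.
Selectivity: 1ξ₁ / (1ξ₂) = 2.84 → ξ₁ = 2.84 ξ₂.
Substitute: (1·2.84 + 1) ξ₂ = 226.2 → ξ₂ = 58.91 mol, ξ₁ = 167.3 mol.
Outlet amounts (n = n₀ + Σ ν·ξ):
  C: 657.6 − 1(167.3) − 1(58.91) = 431.4
  D: 0 + 1(167.3) = 167.3
  E: 0 + 1(58.91) = 58.91
Total out = 657.6 mol; y_E = 58.91 / 657.6 = 0.08958.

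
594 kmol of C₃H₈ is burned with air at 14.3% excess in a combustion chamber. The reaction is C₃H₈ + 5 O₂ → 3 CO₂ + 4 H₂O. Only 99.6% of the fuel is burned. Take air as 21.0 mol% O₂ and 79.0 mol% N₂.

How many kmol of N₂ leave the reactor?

12800 kmol

Stoichiometric O₂ = 5 × 594 = 2970 kmol; O₂ fed = 2970 × 1.143 = 3395 kmol.
N₂ fed = 3395 × 79/21 = 12770 kmol.
Fuel reacted = 0.996 × 594 → ξ = 591.6 kmol.
Outlet (n = n₀ + ν ξ):
  C₃H₈: 594 − 1(591.6) = 2.376
  O₂: 3395 − 5(591.6) = 436.6
  N₂: 12770 (inert)
  CO₂: 0 + 3(591.6) = 1775
  H₂O: 0 + 4(591.6) = 2366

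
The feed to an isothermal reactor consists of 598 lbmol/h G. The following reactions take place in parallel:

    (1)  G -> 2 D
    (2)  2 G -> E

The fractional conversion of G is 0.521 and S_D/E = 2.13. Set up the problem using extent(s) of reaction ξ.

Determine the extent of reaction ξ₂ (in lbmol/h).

Conversion of G: G consumed = 0.521 × 598 = 311.6 lbmol/h = 1ξ₁ + 2ξ₂.
Selectivity: 2ξ₁ / (1ξ₂) = 2.13 → ξ₁ = 1.065 ξ₂.
Substitute: (1·1.065 + 2) ξ₂ = 311.6 → ξ₂ = 101.7 lbmol/h, ξ₁ = 108.3 lbmol/h.
Outlet amounts (n = n₀ + Σ ν·ξ):
  G: 598 − 1(108.3) − 2(101.7) = 286.4
  D: 0 + 2(108.3) = 216.5
  E: 0 + 1(101.7) = 101.7

ξ₂ = 102 lbmol/h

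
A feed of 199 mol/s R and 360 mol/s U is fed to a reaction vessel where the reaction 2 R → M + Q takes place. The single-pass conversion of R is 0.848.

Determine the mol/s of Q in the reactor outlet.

R reacted = 0.848 × 199 = 168.8 mol/s; ν_R = −2, so ξ = 168.8/2 = 84.38 mol/s.
Outlet amounts (n = n₀ + ν ξ):
  R: 199 − 2(84.38) = 30.25
  M: 0 + 1(84.38) = 84.38
  Q: 0 + 1(84.38) = 84.38
  U: 360 (inert)

84.4 mol/s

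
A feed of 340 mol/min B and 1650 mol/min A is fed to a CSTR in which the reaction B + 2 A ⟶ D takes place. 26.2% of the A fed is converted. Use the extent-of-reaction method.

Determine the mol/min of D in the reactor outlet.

216 mol/min

A reacted = 0.262 × 1650 = 432.3 mol/min; ν_A = −2, so ξ = 432.3/2 = 216.2 mol/min.
Outlet amounts (n = n₀ + ν ξ):
  B: 340 − 1(216.2) = 123.8
  A: 1650 − 2(216.2) = 1218
  D: 0 + 1(216.2) = 216.2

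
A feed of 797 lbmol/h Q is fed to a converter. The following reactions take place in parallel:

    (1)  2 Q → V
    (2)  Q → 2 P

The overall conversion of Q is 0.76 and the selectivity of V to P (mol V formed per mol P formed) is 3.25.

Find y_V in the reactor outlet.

Conversion of Q: Q consumed = 0.76 × 797 = 605.7 lbmol/h = 2ξ₁ + 1ξ₂.
Selectivity: 1ξ₁ / (2ξ₂) = 3.25 → ξ₁ = 6.5 ξ₂.
Substitute: (2·6.5 + 1) ξ₂ = 605.7 → ξ₂ = 43.27 lbmol/h, ξ₁ = 281.2 lbmol/h.
Outlet amounts (n = n₀ + Σ ν·ξ):
  Q: 797 − 2(281.2) − 1(43.27) = 191.3
  V: 0 + 1(281.2) = 281.2
  P: 0 + 2(43.27) = 86.53
Total out = 559 lbmol/h; y_V = 281.2 / 559 = 0.5031.

0.503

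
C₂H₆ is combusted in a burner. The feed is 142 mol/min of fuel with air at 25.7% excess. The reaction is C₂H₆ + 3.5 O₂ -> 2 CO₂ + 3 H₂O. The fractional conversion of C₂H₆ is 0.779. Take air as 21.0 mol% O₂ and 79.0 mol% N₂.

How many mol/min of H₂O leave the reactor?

Stoichiometric O₂ = 3.5 × 142 = 497 mol/min; O₂ fed = 497 × 1.257 = 624.7 mol/min.
N₂ fed = 624.7 × 79/21 = 2350 mol/min.
Fuel reacted = 0.779 × 142 → ξ = 110.6 mol/min.
Outlet (n = n₀ + ν ξ):
  C₂H₆: 142 − 1(110.6) = 31.38
  O₂: 624.7 − 3.5(110.6) = 237.6
  N₂: 2350 (inert)
  CO₂: 0 + 2(110.6) = 221.2
  H₂O: 0 + 3(110.6) = 331.9

332 mol/min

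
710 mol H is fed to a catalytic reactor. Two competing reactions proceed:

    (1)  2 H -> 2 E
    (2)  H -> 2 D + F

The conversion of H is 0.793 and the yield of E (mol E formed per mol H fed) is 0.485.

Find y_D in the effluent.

0.381

Yield of E: 2ξ₁ / 710 = 0.485 → ξ₁ = 172.2 mol.
Conversion of H: 2ξ₁ + 1ξ₂ = 0.793 × 710 = 563 → ξ₂ = 218.7 mol.
Outlet amounts (n = n₀ + Σ ν·ξ):
  H: 710 − 2(172.2) − 1(218.7) = 147
  E: 0 + 2(172.2) = 344.3
  D: 0 + 2(218.7) = 437.4
  F: 0 + 1(218.7) = 218.7
Total out = 1147 mol; y_D = 437.4 / 1147 = 0.3812.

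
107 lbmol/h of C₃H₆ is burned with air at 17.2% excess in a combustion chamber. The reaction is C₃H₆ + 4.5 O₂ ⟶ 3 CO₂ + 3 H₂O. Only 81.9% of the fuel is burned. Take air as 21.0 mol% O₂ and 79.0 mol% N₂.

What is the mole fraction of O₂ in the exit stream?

0.0599

Stoichiometric O₂ = 4.5 × 107 = 481.5 lbmol/h; O₂ fed = 481.5 × 1.172 = 564.3 lbmol/h.
N₂ fed = 564.3 × 79/21 = 2123 lbmol/h.
Fuel reacted = 0.819 × 107 → ξ = 87.63 lbmol/h.
Outlet (n = n₀ + ν ξ):
  C₃H₆: 107 − 1(87.63) = 19.37
  O₂: 564.3 − 4.5(87.63) = 170
  N₂: 2123 (inert)
  CO₂: 0 + 3(87.63) = 262.9
  H₂O: 0 + 3(87.63) = 262.9
Total out = 2838 lbmol/h; y_O₂ = 170 / 2838 = 0.05989.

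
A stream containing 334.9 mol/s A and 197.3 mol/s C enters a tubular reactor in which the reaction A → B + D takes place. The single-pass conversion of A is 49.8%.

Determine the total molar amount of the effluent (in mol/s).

699 mol/s

A reacted = 0.498 × 334.9 = 166.8 mol/s; ν_A = −1, so ξ = 166.8/1 = 166.8 mol/s.
Outlet amounts (n = n₀ + ν ξ):
  A: 334.9 − 1(166.8) = 168.1
  B: 0 + 1(166.8) = 166.8
  D: 0 + 1(166.8) = 166.8
  C: 197.3 (inert)
Total out = 168.1 + 166.8 + 166.8 + 197.3 = 699 mol/s.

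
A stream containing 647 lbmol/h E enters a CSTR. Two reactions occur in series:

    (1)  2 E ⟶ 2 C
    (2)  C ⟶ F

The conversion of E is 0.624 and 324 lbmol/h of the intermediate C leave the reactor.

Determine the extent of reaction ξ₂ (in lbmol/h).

ξ₂ = 79.7 lbmol/h

Conversion of E: E consumed = 2ξ₁ = 0.624 × 647 → ξ₁ = 201.9 lbmol/h.
C balance: n_C = 0 + 2ξ₁ − 1ξ₂ = 324 → ξ₂ = (2·201.9 − 324)/1 = 79.73 lbmol/h.
Outlet amounts (n = n₀ + Σ ν·ξ):
  E: 647 − 2(201.9) = 243.3
  C: 0 + 2(201.9) − 1(79.73) = 324
  F: 0 + 1(79.73) = 79.73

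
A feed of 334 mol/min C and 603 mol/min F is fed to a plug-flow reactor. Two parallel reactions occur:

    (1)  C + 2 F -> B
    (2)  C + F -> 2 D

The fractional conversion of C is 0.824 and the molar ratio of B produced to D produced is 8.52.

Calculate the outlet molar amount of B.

Conversion of C: C consumed = 0.824 × 334 = 275.2 mol/min = 1ξ₁ + 1ξ₂.
Selectivity: 1ξ₁ / (2ξ₂) = 8.52 → ξ₁ = 17.04 ξ₂.
Substitute: (1·17.04 + 1) ξ₂ = 275.2 → ξ₂ = 15.26 mol/min, ξ₁ = 260 mol/min.
Outlet amounts (n = n₀ + Σ ν·ξ):
  C: 334 − 1(260) − 1(15.26) = 58.78
  F: 603 − 2(260) − 1(15.26) = 67.82
  B: 0 + 1(260) = 260
  D: 0 + 2(15.26) = 30.51

260 mol/min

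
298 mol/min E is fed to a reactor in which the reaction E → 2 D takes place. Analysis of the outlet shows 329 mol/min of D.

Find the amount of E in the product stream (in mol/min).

134 mol/min

For D: n = n₀ + 2ξ → 329 = 0 + 2ξ, giving ξ = 164.5 mol/min.
Outlet amounts (n = n₀ + ν ξ):
  E: 298 − 1(164.5) = 133.5
  D: 0 + 2(164.5) = 329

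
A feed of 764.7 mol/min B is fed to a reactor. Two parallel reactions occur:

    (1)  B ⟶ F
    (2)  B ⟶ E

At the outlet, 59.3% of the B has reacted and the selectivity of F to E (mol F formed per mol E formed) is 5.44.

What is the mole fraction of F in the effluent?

0.501

Conversion of B: B consumed = 0.593 × 764.7 = 453.5 mol/min = 1ξ₁ + 1ξ₂.
Selectivity: 1ξ₁ / (1ξ₂) = 5.44 → ξ₁ = 5.44 ξ₂.
Substitute: (1·5.44 + 1) ξ₂ = 453.5 → ξ₂ = 70.41 mol/min, ξ₁ = 383.1 mol/min.
Outlet amounts (n = n₀ + Σ ν·ξ):
  B: 764.7 − 1(383.1) − 1(70.41) = 311.2
  F: 0 + 1(383.1) = 383.1
  E: 0 + 1(70.41) = 70.41
Total out = 764.7 mol/min; y_F = 383.1 / 764.7 = 0.5009.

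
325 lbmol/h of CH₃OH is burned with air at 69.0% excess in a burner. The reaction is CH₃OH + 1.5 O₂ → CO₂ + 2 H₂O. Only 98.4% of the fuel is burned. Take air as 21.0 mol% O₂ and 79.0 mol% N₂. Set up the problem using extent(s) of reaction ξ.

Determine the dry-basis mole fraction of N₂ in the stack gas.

Stoichiometric O₂ = 1.5 × 325 = 487.5 lbmol/h; O₂ fed = 487.5 × 1.690 = 823.9 lbmol/h.
N₂ fed = 823.9 × 79/21 = 3099 lbmol/h.
Fuel reacted = 0.984 × 325 → ξ = 319.8 lbmol/h.
Outlet (n = n₀ + ν ξ):
  CH₃OH: 325 − 1(319.8) = 5.2
  O₂: 823.9 − 1.5(319.8) = 344.2
  N₂: 3099 (inert)
  CO₂: 0 + 1(319.8) = 319.8
  H₂O: 0 + 2(319.8) = 639.6
Dry total = 3769 lbmol/h; y_N₂ (dry) = 3099 / 3769 = 0.8224.

0.822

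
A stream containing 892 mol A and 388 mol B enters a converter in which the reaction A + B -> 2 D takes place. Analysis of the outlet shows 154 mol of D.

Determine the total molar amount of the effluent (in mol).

1280 mol

For D: n = n₀ + 2ξ → 154 = 0 + 2ξ, giving ξ = 77 mol.
Outlet amounts (n = n₀ + ν ξ):
  A: 892 − 1(77) = 815
  B: 388 − 1(77) = 311
  D: 0 + 2(77) = 154
Total out = 815 + 311 + 154 = 1280 mol.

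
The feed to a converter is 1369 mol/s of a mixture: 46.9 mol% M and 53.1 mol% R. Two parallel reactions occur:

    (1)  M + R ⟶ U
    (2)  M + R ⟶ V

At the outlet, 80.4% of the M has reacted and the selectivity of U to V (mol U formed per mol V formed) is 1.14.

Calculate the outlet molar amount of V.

241 mol/s

Conversion of M: M consumed = 0.804 × 642.1 = 516.2 mol/s = 1ξ₁ + 1ξ₂.
Selectivity: 1ξ₁ / (1ξ₂) = 1.14 → ξ₁ = 1.14 ξ₂.
Substitute: (1·1.14 + 1) ξ₂ = 516.2 → ξ₂ = 241.2 mol/s, ξ₁ = 275 mol/s.
Outlet amounts (n = n₀ + Σ ν·ξ):
  M: 642.1 − 1(275) − 1(241.2) = 125.8
  R: 726.9 − 1(275) − 1(241.2) = 210.7
  U: 0 + 1(275) = 275
  V: 0 + 1(241.2) = 241.2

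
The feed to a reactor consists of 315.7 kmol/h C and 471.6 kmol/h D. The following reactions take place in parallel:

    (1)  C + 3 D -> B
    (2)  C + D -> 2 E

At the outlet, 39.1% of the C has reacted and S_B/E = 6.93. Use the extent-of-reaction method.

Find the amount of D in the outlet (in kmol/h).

118 kmol/h

Conversion of C: C consumed = 0.391 × 315.7 = 123.4 kmol/h = 1ξ₁ + 1ξ₂.
Selectivity: 1ξ₁ / (2ξ₂) = 6.93 → ξ₁ = 13.86 ξ₂.
Substitute: (1·13.86 + 1) ξ₂ = 123.4 → ξ₂ = 8.307 kmol/h, ξ₁ = 115.1 kmol/h.
Outlet amounts (n = n₀ + Σ ν·ξ):
  C: 315.7 − 1(115.1) − 1(8.307) = 192.3
  D: 471.6 − 3(115.1) − 1(8.307) = 117.9
  B: 0 + 1(115.1) = 115.1
  E: 0 + 2(8.307) = 16.61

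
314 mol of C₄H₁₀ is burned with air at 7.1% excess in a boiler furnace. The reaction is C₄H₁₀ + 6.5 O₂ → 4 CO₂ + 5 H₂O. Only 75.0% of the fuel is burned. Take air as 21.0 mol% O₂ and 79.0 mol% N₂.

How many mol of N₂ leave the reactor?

Stoichiometric O₂ = 6.5 × 314 = 2041 mol; O₂ fed = 2041 × 1.071 = 2186 mol.
N₂ fed = 2186 × 79/21 = 8223 mol.
Fuel reacted = 0.75 × 314 → ξ = 235.5 mol.
Outlet (n = n₀ + ν ξ):
  C₄H₁₀: 314 − 1(235.5) = 78.5
  O₂: 2186 − 6.5(235.5) = 655.2
  N₂: 8223 (inert)
  CO₂: 0 + 4(235.5) = 942
  H₂O: 0 + 5(235.5) = 1178

8220 mol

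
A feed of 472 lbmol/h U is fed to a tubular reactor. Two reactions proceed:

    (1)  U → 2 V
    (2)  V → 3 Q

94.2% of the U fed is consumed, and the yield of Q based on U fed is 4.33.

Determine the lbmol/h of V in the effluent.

Conversion of U: U consumed = 1ξ₁ = 0.942 × 472 → ξ₁ = 444.6 lbmol/h.
Yield of Q: 3ξ₂ / 472 = 4.33 → ξ₂ = 681.3 lbmol/h.
Outlet amounts (n = n₀ + Σ ν·ξ):
  U: 472 − 1(444.6) = 27.38
  V: 0 + 2(444.6) − 1(681.3) = 208
  Q: 0 + 3(681.3) = 2044

208 lbmol/h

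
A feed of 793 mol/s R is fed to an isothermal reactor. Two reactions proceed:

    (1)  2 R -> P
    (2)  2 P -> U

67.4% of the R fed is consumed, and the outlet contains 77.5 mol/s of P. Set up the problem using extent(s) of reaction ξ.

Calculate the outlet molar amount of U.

94.9 mol/s

Conversion of R: R consumed = 2ξ₁ = 0.674 × 793 → ξ₁ = 267.2 mol/s.
P balance: n_P = 0 + 1ξ₁ − 2ξ₂ = 77.5 → ξ₂ = (1·267.2 − 77.5)/2 = 94.87 mol/s.
Outlet amounts (n = n₀ + Σ ν·ξ):
  R: 793 − 2(267.2) = 258.5
  P: 0 + 1(267.2) − 2(94.87) = 77.5
  U: 0 + 1(94.87) = 94.87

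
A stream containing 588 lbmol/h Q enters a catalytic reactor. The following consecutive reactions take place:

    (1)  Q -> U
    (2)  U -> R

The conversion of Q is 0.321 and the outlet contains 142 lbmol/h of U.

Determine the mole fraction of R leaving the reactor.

0.0795

Conversion of Q: Q consumed = 1ξ₁ = 0.321 × 588 → ξ₁ = 188.7 lbmol/h.
U balance: n_U = 0 + 1ξ₁ − 1ξ₂ = 142 → ξ₂ = (1·188.7 − 142)/1 = 46.75 lbmol/h.
Outlet amounts (n = n₀ + Σ ν·ξ):
  Q: 588 − 1(188.7) = 399.3
  U: 0 + 1(188.7) − 1(46.75) = 142
  R: 0 + 1(46.75) = 46.75
Total out = 588 lbmol/h; y_R = 46.75 / 588 = 0.0795.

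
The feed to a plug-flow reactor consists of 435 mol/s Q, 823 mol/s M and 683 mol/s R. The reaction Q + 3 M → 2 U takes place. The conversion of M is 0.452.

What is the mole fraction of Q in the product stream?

M reacted = 0.452 × 823 = 372 mol/s; ν_M = −3, so ξ = 372/3 = 124 mol/s.
Outlet amounts (n = n₀ + ν ξ):
  Q: 435 − 1(124) = 311
  M: 823 − 3(124) = 451
  U: 0 + 2(124) = 248
  R: 683 (inert)
Total out = 1693 mol/s; y_Q = 311 / 1693 = 0.1837.

0.184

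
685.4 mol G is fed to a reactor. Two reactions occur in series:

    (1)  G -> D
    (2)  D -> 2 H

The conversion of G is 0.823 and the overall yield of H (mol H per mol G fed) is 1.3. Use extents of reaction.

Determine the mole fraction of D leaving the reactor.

Conversion of G: G consumed = 1ξ₁ = 0.823 × 685.4 → ξ₁ = 564.1 mol.
Yield of H: 2ξ₂ / 685.4 = 1.3 → ξ₂ = 445.5 mol.
Outlet amounts (n = n₀ + Σ ν·ξ):
  G: 685.4 − 1(564.1) = 121.3
  D: 0 + 1(564.1) − 1(445.5) = 118.6
  H: 0 + 2(445.5) = 891
Total out = 1131 mol; y_D = 118.6 / 1131 = 0.1048.

0.105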